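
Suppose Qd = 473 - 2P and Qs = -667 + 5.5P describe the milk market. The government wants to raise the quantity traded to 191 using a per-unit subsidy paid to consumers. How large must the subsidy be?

Required subsidy s = 15 per unit

At Q = 191, invert demand for the buyer price: Pb = (473 − 191)/2 = 141; invert supply for the seller price: Ps = (191 − (-667))/5.5 = 156.
The subsidy must fill the gap: s = Ps − Pb = 156 − 141 = 15.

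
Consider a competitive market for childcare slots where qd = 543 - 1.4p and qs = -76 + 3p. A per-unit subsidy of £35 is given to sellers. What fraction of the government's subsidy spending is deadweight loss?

DWL / government spending = 735/16696

Pre-subsidy: 543 - 1.4p = -76 + 3p gives p* = 3095/22, q* = 7613/22.
With the subsidy, sellers receive ps = pb + 35 for each unit, where pb is the price buyers pay.
Supply in terms of pb becomes qs = -76 + 3(pb + 35) = 29 + 3pb. Setting this equal to demand: 543 - 1.4pb = 29 + 3pb, so pb = 1285/11.
Sellers receive ps = 1285/11 + 35 = 1670/11; q' = 543 − 1.4·(1285/11) = 4174/11.
ΔCS = ½(7613/22 + 4174/11)(3095/22 − 1285/11) = 761775/88; ΔPS = ½(7613/22 + 4174/11)(1670/11 − 3095/22) = 355495/88.
Government spending = 35 × 4174/11 = 146090/11.
DWL = ½ × 35 × (4174/11 − 7613/22) = 25725/44; fraction = (25725/44) / (146090/11) = 735/16696.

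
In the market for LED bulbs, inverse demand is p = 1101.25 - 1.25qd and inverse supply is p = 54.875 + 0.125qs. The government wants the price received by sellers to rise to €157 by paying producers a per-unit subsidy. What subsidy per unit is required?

At a seller price of 157, quantity supplied is -439 + 8·157 = 817.
Buyers absorb 817 only when they pay pb = 1101.25 − 1.25·817 = 80.
s = ps − pb = 157 − 80 = 77.

Required subsidy s = €77 per unit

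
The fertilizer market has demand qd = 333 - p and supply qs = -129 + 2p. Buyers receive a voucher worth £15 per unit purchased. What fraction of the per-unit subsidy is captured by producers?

Pre-subsidy: 333 - p = -129 + 2p gives p* = 154, q* = 179.
With the rebate, buyers effectively pay pb = ps − 15, where ps is the price sellers receive.
Demand in terms of ps becomes qd = 333 − 1(ps − 15) = 348 - ps. Setting this equal to supply: 348 - ps = -129 + 2ps, so ps = 159.
Buyers pay pb = 159 − 15 = 144; q' = -129 + 2·159 = 189.
Buyers' price falls by p* − pb = 154 − 144 = 10; sellers' price rises by ps − p* = 159 − 154 = 5.
So producers capture 5/15 = 1/3 of each unit of subsidy.

Producer share = 1/3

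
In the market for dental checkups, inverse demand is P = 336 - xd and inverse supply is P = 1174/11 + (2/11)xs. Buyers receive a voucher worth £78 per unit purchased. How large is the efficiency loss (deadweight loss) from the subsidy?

Deadweight loss = £2574

Pre-subsidy: 336 - x = 1174/11 + (2/11)x gives x* = 194 and P* = 142.
With the rebate, buyers effectively pay Pb = Ps − 78, where Ps is the price sellers receive.
On the curves, Pb = 336 - x and Ps = 1174/11 + (2/11)x; the wedge Ps − Pb = 78 gives 1174/11 + (2/11)x − (336 - x) = 78, so x' = 260.
Then Pb = 336 − 1·260 = 76 and Ps = 1174/11 + (2/11)·260 = 154.
The subsidy expands output by 260 − 194 = 66 past the efficient level; on those units the gap between marginal cost and willingness to pay runs from 0 up to 78.
DWL = ½ × 78 × 66 = 2574.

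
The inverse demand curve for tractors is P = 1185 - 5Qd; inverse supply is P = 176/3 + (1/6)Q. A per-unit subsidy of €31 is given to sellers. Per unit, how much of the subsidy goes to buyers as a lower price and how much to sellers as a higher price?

Pre-subsidy: 1185 - 5Q = 176/3 + (1/6)Q gives Q* = 218 and P* = 95.
With the subsidy, sellers receive Ps = Pb + 31 for each unit, where Pb is the price buyers pay.
On the curves, Pb = 1185 - 5Q and Ps = 176/3 + (1/6)Q; the wedge Ps − Pb = 31 gives 176/3 + (1/6)Q − (1185 - 5Q) = 31, so Q' = 224.
Then Pb = 1185 − 5·224 = 65 and Ps = 176/3 + (1/6)·224 = 96.
Buyers' price falls by P* − Pb = 95 − 65 = 30; sellers' price rises by Ps − P* = 96 − 95 = 1.

Buyers gain €30 per unit; sellers gain €1 per unit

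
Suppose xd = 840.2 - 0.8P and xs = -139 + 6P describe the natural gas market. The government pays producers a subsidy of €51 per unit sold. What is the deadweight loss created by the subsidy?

Pre-subsidy: 840.2 - 0.8P = -139 + 6P gives P* = 144, x* = 725.
With the subsidy, sellers receive Ps = Pb + 51 for each unit, where Pb is the price buyers pay.
Supply in terms of Pb becomes xs = -139 + 6(Pb + 51) = 167 + 6Pb. Setting this equal to demand: 840.2 - 0.8Pb = 167 + 6Pb, so Pb = 99.
Sellers receive Ps = 99 + 51 = 150; x' = 840.2 − 0.8·99 = 761.
The subsidy expands output by 761 − 725 = 36 past the efficient level; on those units the gap between marginal cost and willingness to pay runs from 0 up to 51.
DWL = ½ × 51 × 36 = 918.

Deadweight loss = €918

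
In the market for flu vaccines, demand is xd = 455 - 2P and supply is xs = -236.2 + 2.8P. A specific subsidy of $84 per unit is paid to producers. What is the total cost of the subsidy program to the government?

Pre-subsidy: 455 - 2P = -236.2 + 2.8P gives P* = 144, x* = 167.
With the subsidy, sellers receive Ps = Pb + 84 for each unit, where Pb is the price buyers pay.
Supply in terms of Pb becomes xs = -236.2 + 2.8(Pb + 84) = -1 + 2.8Pb. Setting this equal to demand: 455 - 2Pb = -1 + 2.8Pb, so Pb = 95.
Sellers receive Ps = 95 + 84 = 179; x' = 455 − 2·95 = 265.
Government outlay = subsidy × quantity = 84 × 265 = 22260.

Government cost = $22260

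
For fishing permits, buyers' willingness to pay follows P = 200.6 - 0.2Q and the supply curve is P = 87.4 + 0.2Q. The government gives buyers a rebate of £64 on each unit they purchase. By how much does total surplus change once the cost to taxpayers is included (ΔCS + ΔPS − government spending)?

Pre-subsidy: 200.6 - 0.2Q = 87.4 + 0.2Q gives Q* = 283 and P* = 144.
With the rebate, buyers effectively pay Pb = Ps − 64, where Ps is the price sellers receive.
On the curves, Pb = 200.6 - 0.2Q and Ps = 87.4 + 0.2Q; the wedge Ps − Pb = 64 gives 87.4 + 0.2Q − (200.6 - 0.2Q) = 64, so Q' = 443.
Then Pb = 200.6 − 0.2·443 = 112 and Ps = 87.4 + 0.2·443 = 176.
ΔCS = ½(283 + 443)(144 − 112) = 11616; ΔPS = ½(283 + 443)(176 − 144) = 11616.
Government spending = 64 × 443 = 28352.
Net change = 11616 + 11616 − 28352 = -5120. The loss equals the DWL triangle ½·64·160.

Net change in total surplus = -£5120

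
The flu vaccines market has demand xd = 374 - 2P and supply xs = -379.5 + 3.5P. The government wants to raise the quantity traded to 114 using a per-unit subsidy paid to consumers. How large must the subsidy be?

At x = 114, invert demand for the buyer price: Pb = (374 − 114)/2 = 130; invert supply for the seller price: Ps = (114 − (-379.5))/3.5 = 141.
The subsidy must fill the gap: s = Ps − Pb = 141 − 130 = 11.

Required subsidy s = 11 per unit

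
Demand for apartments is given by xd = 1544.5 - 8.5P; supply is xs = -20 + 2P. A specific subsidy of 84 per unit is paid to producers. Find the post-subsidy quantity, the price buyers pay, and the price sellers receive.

x' = 414; buyers pay 133; sellers receive 217

Pre-subsidy: 1544.5 - 8.5P = -20 + 2P gives P* = 149, x* = 278.
With the subsidy, sellers receive Ps = Pb + 84 for each unit, where Pb is the price buyers pay.
Supply in terms of Pb becomes xs = -20 + 2(Pb + 84) = 148 + 2Pb. Setting this equal to demand: 1544.5 - 8.5Pb = 148 + 2Pb, so Pb = 133.
Sellers receive Ps = 133 + 84 = 217; x' = 1544.5 − 8.5·133 = 414.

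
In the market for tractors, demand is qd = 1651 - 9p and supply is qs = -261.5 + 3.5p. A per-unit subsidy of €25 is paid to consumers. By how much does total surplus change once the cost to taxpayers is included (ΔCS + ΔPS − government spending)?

Net change in total surplus = -€787.5

Pre-subsidy: 1651 - 9p = -261.5 + 3.5p gives p* = 153, q* = 274.
With the rebate, buyers effectively pay pb = ps − 25, where ps is the price sellers receive.
Demand in terms of ps becomes qd = 1651 − 9(ps − 25) = 1876 - 9ps. Setting this equal to supply: 1876 - 9ps = -261.5 + 3.5ps, so ps = 171.
Buyers pay pb = 171 − 25 = 146; q' = -261.5 + 3.5·171 = 337.
ΔCS = ½(274 + 337)(153 − 146) = 2138.5; ΔPS = ½(274 + 337)(171 − 153) = 5499.
Government spending = 25 × 337 = 8425.
Net change = 2138.5 + 5499 − 8425 = -787.5. The loss equals the DWL triangle ½·25·63.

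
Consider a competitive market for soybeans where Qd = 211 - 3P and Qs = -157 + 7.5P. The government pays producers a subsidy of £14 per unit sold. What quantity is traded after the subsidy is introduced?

Q' = 951/7

Pre-subsidy: 211 - 3P = -157 + 7.5P gives P* = 736/21, Q* = 741/7.
With the subsidy, sellers receive Ps = Pb + 14 for each unit, where Pb is the price buyers pay.
Supply in terms of Pb becomes Qs = -157 + 7.5(Pb + 14) = -52 + 7.5Pb. Setting this equal to demand: 211 - 3Pb = -52 + 7.5Pb, so Pb = 526/21.
Sellers receive Ps = 526/21 + 14 = 820/21; Q' = 211 − 3·(526/21) = 951/7.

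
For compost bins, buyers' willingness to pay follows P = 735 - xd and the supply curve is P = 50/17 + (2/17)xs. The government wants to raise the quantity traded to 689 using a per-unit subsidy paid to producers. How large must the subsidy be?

At x = 689, from the demand curve buyers pay Pb = 735 − 1·689 = 46; from the supply curve sellers need Ps = 50/17 + (2/17)·689 = 84.
The subsidy must fill the gap: s = Ps − Pb = 84 − 46 = 38.

Required subsidy s = 38 per unit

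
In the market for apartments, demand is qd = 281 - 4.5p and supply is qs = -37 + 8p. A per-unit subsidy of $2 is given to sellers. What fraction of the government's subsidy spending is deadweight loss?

Pre-subsidy: 281 - 4.5p = -37 + 8p gives p* = 25.44, q* = 166.52.
With the subsidy, sellers receive ps = pb + 2 for each unit, where pb is the price buyers pay.
Supply in terms of pb becomes qs = -37 + 8(pb + 2) = -21 + 8pb. Setting this equal to demand: 281 - 4.5pb = -21 + 8pb, so pb = 24.16.
Sellers receive ps = 24.16 + 2 = 26.16; q' = 281 − 4.5·24.16 = 172.28.
ΔCS = ½(166.52 + 172.28)(25.44 − 24.16) = 216.832; ΔPS = ½(166.52 + 172.28)(26.16 − 25.44) = 121.968.
Government spending = 2 × 172.28 = 344.56.
DWL = ½ × 2 × (172.28 − 166.52) = 5.76; fraction = 5.76 / 344.56 = 72/4307.

DWL / government spending = 72/4307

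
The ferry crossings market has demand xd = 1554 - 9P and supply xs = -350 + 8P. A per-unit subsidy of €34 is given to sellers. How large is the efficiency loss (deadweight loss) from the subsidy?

Deadweight loss = €2448

Pre-subsidy: 1554 - 9P = -350 + 8P gives P* = 112, x* = 546.
With the subsidy, sellers receive Ps = Pb + 34 for each unit, where Pb is the price buyers pay.
Supply in terms of Pb becomes xs = -350 + 8(Pb + 34) = -78 + 8Pb. Setting this equal to demand: 1554 - 9Pb = -78 + 8Pb, so Pb = 96.
Sellers receive Ps = 96 + 34 = 130; x' = 1554 − 9·96 = 690.
The subsidy expands output by 690 − 546 = 144 past the efficient level; on those units the gap between marginal cost and willingness to pay runs from 0 up to 34.
DWL = ½ × 34 × 144 = 2448.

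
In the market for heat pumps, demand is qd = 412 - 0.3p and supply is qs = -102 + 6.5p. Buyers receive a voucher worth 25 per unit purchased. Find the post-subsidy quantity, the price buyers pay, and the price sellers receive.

Pre-subsidy: 412 - 0.3p = -102 + 6.5p gives p* = 1285/17, q* = 13237/34.
With the rebate, buyers effectively pay pb = ps − 25, where ps is the price sellers receive.
Demand in terms of ps becomes qd = 412 − 0.3(ps − 25) = 419.5 - 0.3ps. Setting this equal to supply: 419.5 - 0.3ps = -102 + 6.5ps, so ps = 5215/68.
Buyers pay pb = 5215/68 − 25 = 3515/68; q' = -102 + 6.5·(5215/68) = 53923/136.

q' = 53923/136; buyers pay 3515/68; sellers receive 5215/68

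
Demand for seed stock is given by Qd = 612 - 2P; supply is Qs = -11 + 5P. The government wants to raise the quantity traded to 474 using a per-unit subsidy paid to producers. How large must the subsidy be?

At Q = 474, invert demand for the buyer price: Pb = (612 − 474)/2 = 69; invert supply for the seller price: Ps = (474 − (-11))/5 = 97.
The subsidy must fill the gap: s = Ps − Pb = 97 − 69 = 28.

Required subsidy s = 28 per unit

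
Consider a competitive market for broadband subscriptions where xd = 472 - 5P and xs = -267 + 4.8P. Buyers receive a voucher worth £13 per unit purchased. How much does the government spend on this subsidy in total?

Pre-subsidy: 472 - 5P = -267 + 4.8P gives P* = 3695/49, x* = 4653/49.
With the rebate, buyers effectively pay Pb = Ps − 13, where Ps is the price sellers receive.
Demand in terms of Ps becomes xd = 472 − 5(Ps − 13) = 537 - 5Ps. Setting this equal to supply: 537 - 5Ps = -267 + 4.8Ps, so Ps = 4020/49.
Buyers pay Pb = 4020/49 − 13 = 3383/49; x' = -267 + 4.8·(4020/49) = 6213/49.
Government outlay = subsidy × quantity = 13 × 6213/49 = 80769/49.

Government cost = 80769/49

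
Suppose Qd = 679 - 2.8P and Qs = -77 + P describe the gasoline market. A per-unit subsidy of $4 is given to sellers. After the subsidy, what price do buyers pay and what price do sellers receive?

Buyers pay 3760/19; sellers receive 3836/19

Pre-subsidy: 679 - 2.8P = -77 + P gives P* = 3780/19, Q* = 2317/19.
With the subsidy, sellers receive Ps = Pb + 4 for each unit, where Pb is the price buyers pay.
Supply in terms of Pb becomes Qs = -77 + 1(Pb + 4) = -73 + Pb. Setting this equal to demand: 679 - 2.8Pb = -73 + Pb, so Pb = 3760/19.
Sellers receive Ps = 3760/19 + 4 = 3836/19; Q' = 679 − 2.8·(3760/19) = 2373/19.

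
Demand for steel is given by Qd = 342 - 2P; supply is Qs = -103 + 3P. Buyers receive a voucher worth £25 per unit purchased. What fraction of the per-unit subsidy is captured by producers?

Pre-subsidy: 342 - 2P = -103 + 3P gives P* = 89, Q* = 164.
With the rebate, buyers effectively pay Pb = Ps − 25, where Ps is the price sellers receive.
Demand in terms of Ps becomes Qd = 342 − 2(Ps − 25) = 392 - 2Ps. Setting this equal to supply: 392 - 2Ps = -103 + 3Ps, so Ps = 99.
Buyers pay Pb = 99 − 25 = 74; Q' = -103 + 3·99 = 194.
Buyers' price falls by P* − Pb = 89 − 74 = 15; sellers' price rises by Ps − P* = 99 − 89 = 10.
So producers capture 10/25 = 0.4 of each unit of subsidy.

Producer share = 0.4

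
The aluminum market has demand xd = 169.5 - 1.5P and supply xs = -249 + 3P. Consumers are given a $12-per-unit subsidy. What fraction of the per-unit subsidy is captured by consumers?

Consumer share = 2/3

Pre-subsidy: 169.5 - 1.5P = -249 + 3P gives P* = 93, x* = 30.
With the rebate, buyers effectively pay Pb = Ps − 12, where Ps is the price sellers receive.
Demand in terms of Ps becomes xd = 169.5 − 1.5(Ps − 12) = 187.5 - 1.5Ps. Setting this equal to supply: 187.5 - 1.5Ps = -249 + 3Ps, so Ps = 97.
Buyers pay Pb = 97 − 12 = 85; x' = -249 + 3·97 = 42.
Buyers' price falls by P* − Pb = 93 − 85 = 8; sellers' price rises by Ps − P* = 97 − 93 = 4.
So consumers capture 8/12 = 2/3 of each unit of subsidy.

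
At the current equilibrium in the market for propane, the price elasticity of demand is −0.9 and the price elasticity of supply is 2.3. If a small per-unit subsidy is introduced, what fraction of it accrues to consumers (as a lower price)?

Consumer share = 0.71875

For a small subsidy around the equilibrium, the benefit split depends on the relative slopes, which at a point are proportional to the elasticities.
Buyer share = εs/(εs + |εd|) = 2.3/(2.3 + 0.9) = 0.71875; seller share = |εd|/(εs + |εd|) = 0.28125.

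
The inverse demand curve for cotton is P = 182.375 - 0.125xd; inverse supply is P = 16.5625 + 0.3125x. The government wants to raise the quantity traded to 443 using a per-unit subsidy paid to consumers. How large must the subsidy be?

At x = 443, from the demand curve buyers pay Pb = 182.375 − 0.125·443 = 127; from the supply curve sellers need Ps = 16.5625 + 0.3125·443 = 155.
The subsidy must fill the gap: s = Ps − Pb = 155 − 127 = 28.

Required subsidy s = 28 per unit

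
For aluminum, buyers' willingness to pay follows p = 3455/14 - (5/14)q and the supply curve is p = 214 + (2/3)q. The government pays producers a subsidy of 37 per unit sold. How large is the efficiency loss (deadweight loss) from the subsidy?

Deadweight loss = 28749/43

Pre-subsidy: 3455/14 - (5/14)q = 214 + (2/3)q gives q* = 1377/43 and p* = 10120/43.
With the subsidy, sellers receive ps = pb + 37 for each unit, where pb is the price buyers pay.
On the curves, pb = 3455/14 - (5/14)q and ps = 214 + (2/3)q; the wedge ps − pb = 37 gives 214 + (2/3)q − (3455/14 - (5/14)q) = 37, so q' = 2931/43.
Then pb = 3455/14 − (5/14)·(2931/43) = 9565/43 and ps = 214 + (2/3)·(2931/43) = 11156/43.
The subsidy expands output by 2931/43 − 1377/43 = 1554/43 past the efficient level; on those units the gap between marginal cost and willingness to pay runs from 0 up to 37.
DWL = ½ × 37 × 1554/43 = 28749/43.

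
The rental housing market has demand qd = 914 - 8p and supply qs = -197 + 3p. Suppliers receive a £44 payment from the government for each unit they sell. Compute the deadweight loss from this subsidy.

Pre-subsidy: 914 - 8p = -197 + 3p gives p* = 101, q* = 106.
With the subsidy, sellers receive ps = pb + 44 for each unit, where pb is the price buyers pay.
Supply in terms of pb becomes qs = -197 + 3(pb + 44) = -65 + 3pb. Setting this equal to demand: 914 - 8pb = -65 + 3pb, so pb = 89.
Sellers receive ps = 89 + 44 = 133; q' = 914 − 8·89 = 202.
The subsidy expands output by 202 − 106 = 96 past the efficient level; on those units the gap between marginal cost and willingness to pay runs from 0 up to 44.
DWL = ½ × 44 × 96 = 2112.

Deadweight loss = £2112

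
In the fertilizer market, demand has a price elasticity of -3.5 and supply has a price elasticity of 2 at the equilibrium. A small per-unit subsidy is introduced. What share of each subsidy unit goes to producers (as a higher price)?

For a small subsidy around the equilibrium, the benefit split depends on the relative slopes, which at a point are proportional to the elasticities.
Buyer share = εs/(εs + |εd|) = 2/(2 + 3.5) = 4/11; seller share = |εd|/(εs + |εd|) = 7/11.
So producers capture 7/11 of the subsidy.

Producer share = 7/11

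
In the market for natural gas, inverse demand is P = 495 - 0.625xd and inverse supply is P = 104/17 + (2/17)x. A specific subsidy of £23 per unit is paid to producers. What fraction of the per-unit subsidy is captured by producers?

Producer share = 16/101

Pre-subsidy: 495 - 0.625x = 104/17 + (2/17)x gives x* = 66488/101 and P* = 8440/101.
With the subsidy, sellers receive Ps = Pb + 23 for each unit, where Pb is the price buyers pay.
On the curves, Pb = 495 - 0.625x and Ps = 104/17 + (2/17)x; the wedge Ps − Pb = 23 gives 104/17 + (2/17)x − (495 - 0.625x) = 23, so x' = 69616/101.
Then Pb = 495 − 0.625·(69616/101) = 6485/101 and Ps = 104/17 + (2/17)·(69616/101) = 8808/101.
Buyers' price falls by P* − Pb = 8440/101 − 6485/101 = 1955/101; sellers' price rises by Ps − P* = 8808/101 − 8440/101 = 368/101.
So producers capture (368/101)/23 = 16/101 of each unit of subsidy.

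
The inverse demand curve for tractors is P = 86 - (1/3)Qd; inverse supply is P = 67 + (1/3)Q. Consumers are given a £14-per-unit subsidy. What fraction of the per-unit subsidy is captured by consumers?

Pre-subsidy: 86 - (1/3)Q = 67 + (1/3)Q gives Q* = 28.5 and P* = 76.5.
With the rebate, buyers effectively pay Pb = Ps − 14, where Ps is the price sellers receive.
On the curves, Pb = 86 - (1/3)Q and Ps = 67 + (1/3)Q; the wedge Ps − Pb = 14 gives 67 + (1/3)Q − (86 - (1/3)Q) = 14, so Q' = 49.5.
Then Pb = 86 − (1/3)·49.5 = 69.5 and Ps = 67 + (1/3)·49.5 = 83.5.
Buyers' price falls by P* − Pb = 76.5 − 69.5 = 7; sellers' price rises by Ps − P* = 83.5 − 76.5 = 7.
So consumers capture 7/14 = 0.5 of each unit of subsidy.

Consumer share = 0.5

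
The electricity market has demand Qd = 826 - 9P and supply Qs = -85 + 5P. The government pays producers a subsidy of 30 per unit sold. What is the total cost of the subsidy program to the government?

Pre-subsidy: 826 - 9P = -85 + 5P gives P* = 911/14, Q* = 3365/14.
With the subsidy, sellers receive Ps = Pb + 30 for each unit, where Pb is the price buyers pay.
Supply in terms of Pb becomes Qs = -85 + 5(Pb + 30) = 65 + 5Pb. Setting this equal to demand: 826 - 9Pb = 65 + 5Pb, so Pb = 761/14.
Sellers receive Ps = 761/14 + 30 = 1181/14; Q' = 826 − 9·(761/14) = 4715/14.
Government outlay = subsidy × quantity = 30 × 4715/14 = 70725/7.

Government cost = 70725/7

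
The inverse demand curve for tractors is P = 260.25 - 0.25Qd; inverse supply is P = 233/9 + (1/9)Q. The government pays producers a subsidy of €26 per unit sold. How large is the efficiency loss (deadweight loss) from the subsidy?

Deadweight loss = €936

Pre-subsidy: 260.25 - 0.25Q = 233/9 + (1/9)Q gives Q* = 649 and P* = 98.
With the subsidy, sellers receive Ps = Pb + 26 for each unit, where Pb is the price buyers pay.
On the curves, Pb = 260.25 - 0.25Q and Ps = 233/9 + (1/9)Q; the wedge Ps − Pb = 26 gives 233/9 + (1/9)Q − (260.25 - 0.25Q) = 26, so Q' = 721.
Then Pb = 260.25 − 0.25·721 = 80 and Ps = 233/9 + (1/9)·721 = 106.
The subsidy expands output by 721 − 649 = 72 past the efficient level; on those units the gap between marginal cost and willingness to pay runs from 0 up to 26.
DWL = ½ × 26 × 72 = 936.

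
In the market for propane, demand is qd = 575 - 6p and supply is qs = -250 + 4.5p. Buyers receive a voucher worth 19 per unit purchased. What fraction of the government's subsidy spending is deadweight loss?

DWL / government spending = 171/1067

Pre-subsidy: 575 - 6p = -250 + 4.5p gives p* = 550/7, q* = 725/7.
With the rebate, buyers effectively pay pb = ps − 19, where ps is the price sellers receive.
Demand in terms of ps becomes qd = 575 − 6(ps − 19) = 689 - 6ps. Setting this equal to supply: 689 - 6ps = -250 + 4.5ps, so ps = 626/7.
Buyers pay pb = 626/7 − 19 = 493/7; q' = -250 + 4.5·(626/7) = 1067/7.
ΔCS = ½(725/7 + 1067/7)(550/7 − 493/7) = 7296/7; ΔPS = ½(725/7 + 1067/7)(626/7 − 550/7) = 9728/7.
Government spending = 19 × 1067/7 = 20273/7.
DWL = ½ × 19 × (1067/7 − 725/7) = 3249/7; fraction = (3249/7) / (20273/7) = 171/1067.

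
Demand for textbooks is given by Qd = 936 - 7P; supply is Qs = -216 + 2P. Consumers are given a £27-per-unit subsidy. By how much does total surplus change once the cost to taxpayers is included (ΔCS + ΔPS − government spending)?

Pre-subsidy: 936 - 7P = -216 + 2P gives P* = 128, Q* = 40.
With the rebate, buyers effectively pay Pb = Ps − 27, where Ps is the price sellers receive.
Demand in terms of Ps becomes Qd = 936 − 7(Ps − 27) = 1125 - 7Ps. Setting this equal to supply: 1125 - 7Ps = -216 + 2Ps, so Ps = 149.
Buyers pay Pb = 149 − 27 = 122; Q' = -216 + 2·149 = 82.
ΔCS = ½(40 + 82)(128 − 122) = 366; ΔPS = ½(40 + 82)(149 − 128) = 1281.
Government spending = 27 × 82 = 2214.
Net change = 366 + 1281 − 2214 = -567. The loss equals the DWL triangle ½·27·42.

Net change in total surplus = -£567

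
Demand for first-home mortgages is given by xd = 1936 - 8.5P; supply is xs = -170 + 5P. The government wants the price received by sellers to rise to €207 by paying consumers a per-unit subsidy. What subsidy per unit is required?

Required subsidy s = €81 per unit

At a seller price of 207, quantity supplied is -170 + 5·207 = 865.
Buyers absorb 865 only when they pay Pb with 1936 − 8.5·Pb = 865, i.e. Pb = 126.
s = Ps − Pb = 207 − 126 = 81.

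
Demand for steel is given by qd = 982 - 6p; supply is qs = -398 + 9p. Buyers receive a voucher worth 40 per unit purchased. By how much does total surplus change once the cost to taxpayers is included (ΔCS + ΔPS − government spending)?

Net change in total surplus = -2880

Pre-subsidy: 982 - 6p = -398 + 9p gives p* = 92, q* = 430.
With the rebate, buyers effectively pay pb = ps − 40, where ps is the price sellers receive.
Demand in terms of ps becomes qd = 982 − 6(ps − 40) = 1222 - 6ps. Setting this equal to supply: 1222 - 6ps = -398 + 9ps, so ps = 108.
Buyers pay pb = 108 − 40 = 68; q' = -398 + 9·108 = 574.
ΔCS = ½(430 + 574)(92 − 68) = 12048; ΔPS = ½(430 + 574)(108 − 92) = 8032.
Government spending = 40 × 574 = 22960.
Net change = 12048 + 8032 − 22960 = -2880. The loss equals the DWL triangle ½·40·144.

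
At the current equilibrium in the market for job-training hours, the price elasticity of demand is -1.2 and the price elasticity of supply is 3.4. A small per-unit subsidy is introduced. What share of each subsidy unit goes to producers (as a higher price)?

For a small subsidy around the equilibrium, the benefit split depends on the relative slopes, which at a point are proportional to the elasticities.
Buyer share = εs/(εs + |εd|) = 3.4/(3.4 + 1.2) = 17/23; seller share = |εd|/(εs + |εd|) = 6/23.
So producers capture 6/23 of the subsidy.

Producer share = 6/23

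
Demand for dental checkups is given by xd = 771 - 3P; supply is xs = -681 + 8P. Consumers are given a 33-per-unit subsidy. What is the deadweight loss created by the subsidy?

Pre-subsidy: 771 - 3P = -681 + 8P gives P* = 132, x* = 375.
With the rebate, buyers effectively pay Pb = Ps − 33, where Ps is the price sellers receive.
Demand in terms of Ps becomes xd = 771 − 3(Ps − 33) = 870 - 3Ps. Setting this equal to supply: 870 - 3Ps = -681 + 8Ps, so Ps = 141.
Buyers pay Pb = 141 − 33 = 108; x' = -681 + 8·141 = 447.
The subsidy expands output by 447 − 375 = 72 past the efficient level; on those units the gap between marginal cost and willingness to pay runs from 0 up to 33.
DWL = ½ × 33 × 72 = 1188.

Deadweight loss = 1188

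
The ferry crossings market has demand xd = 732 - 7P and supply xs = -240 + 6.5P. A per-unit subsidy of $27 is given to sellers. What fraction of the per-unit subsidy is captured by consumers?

Pre-subsidy: 732 - 7P = -240 + 6.5P gives P* = 72, x* = 228.
With the subsidy, sellers receive Ps = Pb + 27 for each unit, where Pb is the price buyers pay.
Supply in terms of Pb becomes xs = -240 + 6.5(Pb + 27) = -64.5 + 6.5Pb. Setting this equal to demand: 732 - 7Pb = -64.5 + 6.5Pb, so Pb = 59.
Sellers receive Ps = 59 + 27 = 86; x' = 732 − 7·59 = 319.
Buyers' price falls by P* − Pb = 72 − 59 = 13; sellers' price rises by Ps − P* = 86 − 72 = 14.
So consumers capture 13/27 = 13/27 of each unit of subsidy.

Consumer share = 13/27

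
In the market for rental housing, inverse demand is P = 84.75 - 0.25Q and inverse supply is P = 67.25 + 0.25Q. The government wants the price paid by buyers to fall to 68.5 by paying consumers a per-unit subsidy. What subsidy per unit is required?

Required subsidy s = 15 per unit

At a buyer price of 68.5, quantity demanded is 339 − 4·68.5 = 65.
Sellers supply 65 only when they receive Ps = 67.25 + 0.25·65 = 83.5.
s = Ps − Pb = 83.5 − 68.5 = 15.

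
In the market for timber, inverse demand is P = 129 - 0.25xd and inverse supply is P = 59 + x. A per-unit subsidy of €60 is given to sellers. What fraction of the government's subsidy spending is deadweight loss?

DWL / government spending = 3/13

Pre-subsidy: 129 - 0.25x = 59 + x gives x* = 56 and P* = 115.
With the subsidy, sellers receive Ps = Pb + 60 for each unit, where Pb is the price buyers pay.
On the curves, Pb = 129 - 0.25x and Ps = 59 + x; the wedge Ps − Pb = 60 gives 59 + x − (129 - 0.25x) = 60, so x' = 104.
Then Pb = 129 − 0.25·104 = 103 and Ps = 59 + 1·104 = 163.
ΔCS = ½(56 + 104)(115 − 103) = 960; ΔPS = ½(56 + 104)(163 − 115) = 3840.
Government spending = 60 × 104 = 6240.
DWL = ½ × 60 × (104 − 56) = 1440; fraction = 1440 / 6240 = 3/13.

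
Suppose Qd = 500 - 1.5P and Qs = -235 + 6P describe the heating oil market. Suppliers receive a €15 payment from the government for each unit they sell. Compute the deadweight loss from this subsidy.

Deadweight loss = €135

Pre-subsidy: 500 - 1.5P = -235 + 6P gives P* = 98, Q* = 353.
With the subsidy, sellers receive Ps = Pb + 15 for each unit, where Pb is the price buyers pay.
Supply in terms of Pb becomes Qs = -235 + 6(Pb + 15) = -145 + 6Pb. Setting this equal to demand: 500 - 1.5Pb = -145 + 6Pb, so Pb = 86.
Sellers receive Ps = 86 + 15 = 101; Q' = 500 − 1.5·86 = 371.
The subsidy expands output by 371 − 353 = 18 past the efficient level; on those units the gap between marginal cost and willingness to pay runs from 0 up to 15.
DWL = ½ × 15 × 18 = 135.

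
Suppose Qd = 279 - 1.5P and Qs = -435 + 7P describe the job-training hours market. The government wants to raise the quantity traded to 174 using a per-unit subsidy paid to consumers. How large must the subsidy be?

At Q = 174, invert demand for the buyer price: Pb = (279 − 174)/1.5 = 70; invert supply for the seller price: Ps = (174 − (-435))/7 = 87.
The subsidy must fill the gap: s = Ps − Pb = 87 − 70 = 17.

Required subsidy s = 17 per unit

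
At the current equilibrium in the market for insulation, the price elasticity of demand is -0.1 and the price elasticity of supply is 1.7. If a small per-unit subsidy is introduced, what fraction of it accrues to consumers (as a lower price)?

For a small subsidy around the equilibrium, the benefit split depends on the relative slopes, which at a point are proportional to the elasticities.
Buyer share = εs/(εs + |εd|) = 1.7/(1.7 + 0.1) = 17/18; seller share = |εd|/(εs + |εd|) = 1/18.

Consumer share = 17/18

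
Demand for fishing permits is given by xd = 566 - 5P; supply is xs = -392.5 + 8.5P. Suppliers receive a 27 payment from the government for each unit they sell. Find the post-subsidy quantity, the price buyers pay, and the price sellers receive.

x' = 296; buyers pay 54; sellers receive 81

Pre-subsidy: 566 - 5P = -392.5 + 8.5P gives P* = 71, x* = 211.
With the subsidy, sellers receive Ps = Pb + 27 for each unit, where Pb is the price buyers pay.
Supply in terms of Pb becomes xs = -392.5 + 8.5(Pb + 27) = -163 + 8.5Pb. Setting this equal to demand: 566 - 5Pb = -163 + 8.5Pb, so Pb = 54.
Sellers receive Ps = 54 + 27 = 81; x' = 566 − 5·54 = 296.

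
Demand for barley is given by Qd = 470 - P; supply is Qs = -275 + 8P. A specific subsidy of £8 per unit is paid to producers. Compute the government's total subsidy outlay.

Pre-subsidy: 470 - P = -275 + 8P gives P* = 745/9, Q* = 3485/9.
With the subsidy, sellers receive Ps = Pb + 8 for each unit, where Pb is the price buyers pay.
Supply in terms of Pb becomes Qs = -275 + 8(Pb + 8) = -211 + 8Pb. Setting this equal to demand: 470 - Pb = -211 + 8Pb, so Pb = 227/3.
Sellers receive Ps = 227/3 + 8 = 251/3; Q' = 470 − 1·(227/3) = 1183/3.
Government outlay = subsidy × quantity = 8 × 1183/3 = 9464/3.

Government cost = 9464/3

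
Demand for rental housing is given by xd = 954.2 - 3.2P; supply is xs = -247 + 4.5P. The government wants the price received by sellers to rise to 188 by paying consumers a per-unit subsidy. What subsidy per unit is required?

At a seller price of 188, quantity supplied is -247 + 4.5·188 = 599.
Buyers absorb 599 only when they pay Pb with 954.2 − 3.2·Pb = 599, i.e. Pb = 111.
s = Ps − Pb = 188 − 111 = 77.

Required subsidy s = 77 per unit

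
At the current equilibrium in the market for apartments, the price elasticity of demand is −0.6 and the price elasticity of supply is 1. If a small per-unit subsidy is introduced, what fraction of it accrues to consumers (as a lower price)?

Consumer share = 0.625

For a small subsidy around the equilibrium, the benefit split depends on the relative slopes, which at a point are proportional to the elasticities.
Buyer share = εs/(εs + |εd|) = 1/(1 + 0.6) = 0.625; seller share = |εd|/(εs + |εd|) = 0.375.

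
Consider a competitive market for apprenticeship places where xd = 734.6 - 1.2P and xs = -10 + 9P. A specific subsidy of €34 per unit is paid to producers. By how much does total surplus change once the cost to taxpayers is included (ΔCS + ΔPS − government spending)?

Pre-subsidy: 734.6 - 1.2P = -10 + 9P gives P* = 73, x* = 647.
With the subsidy, sellers receive Ps = Pb + 34 for each unit, where Pb is the price buyers pay.
Supply in terms of Pb becomes xs = -10 + 9(Pb + 34) = 296 + 9Pb. Setting this equal to demand: 734.6 - 1.2Pb = 296 + 9Pb, so Pb = 43.
Sellers receive Ps = 43 + 34 = 77; x' = 734.6 − 1.2·43 = 683.
ΔCS = ½(647 + 683)(73 − 43) = 19950; ΔPS = ½(647 + 683)(77 − 73) = 2660.
Government spending = 34 × 683 = 23222.
Net change = 19950 + 2660 − 23222 = -612. The loss equals the DWL triangle ½·34·36.

Net change in total surplus = -€612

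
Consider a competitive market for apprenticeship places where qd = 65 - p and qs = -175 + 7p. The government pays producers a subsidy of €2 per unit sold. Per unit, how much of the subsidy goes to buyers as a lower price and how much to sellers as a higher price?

Pre-subsidy: 65 - p = -175 + 7p gives p* = 30, q* = 35.
With the subsidy, sellers receive ps = pb + 2 for each unit, where pb is the price buyers pay.
Supply in terms of pb becomes qs = -175 + 7(pb + 2) = -161 + 7pb. Setting this equal to demand: 65 - pb = -161 + 7pb, so pb = 28.25.
Sellers receive ps = 28.25 + 2 = 30.25; q' = 65 − 1·28.25 = 36.75.
Buyers' price falls by p* − pb = 30 − 28.25 = 1.75; sellers' price rises by ps − p* = 30.25 − 30 = 0.25.

Buyers gain €1.75 per unit; sellers gain €0.25 per unit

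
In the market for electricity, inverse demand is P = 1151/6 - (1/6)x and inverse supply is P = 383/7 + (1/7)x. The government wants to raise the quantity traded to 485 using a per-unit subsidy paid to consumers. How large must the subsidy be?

At x = 485, from the demand curve buyers pay Pb = 1151/6 − (1/6)·485 = 111; from the supply curve sellers need Ps = 383/7 + (1/7)·485 = 124.
The subsidy must fill the gap: s = Ps − Pb = 124 − 111 = 13.

Required subsidy s = 13 per unit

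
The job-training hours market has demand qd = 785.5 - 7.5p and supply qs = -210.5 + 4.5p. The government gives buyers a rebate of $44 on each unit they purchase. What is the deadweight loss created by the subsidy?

Deadweight loss = $2722.5

Pre-subsidy: 785.5 - 7.5p = -210.5 + 4.5p gives p* = 83, q* = 163.
With the rebate, buyers effectively pay pb = ps − 44, where ps is the price sellers receive.
Demand in terms of ps becomes qd = 785.5 − 7.5(ps − 44) = 1115.5 - 7.5ps. Setting this equal to supply: 1115.5 - 7.5ps = -210.5 + 4.5ps, so ps = 110.5.
Buyers pay pb = 110.5 − 44 = 66.5; q' = -210.5 + 4.5·110.5 = 286.75.
The subsidy expands output by 286.75 − 163 = 123.75 past the efficient level; on those units the gap between marginal cost and willingness to pay runs from 0 up to 44.
DWL = ½ × 44 × 123.75 = 2722.5.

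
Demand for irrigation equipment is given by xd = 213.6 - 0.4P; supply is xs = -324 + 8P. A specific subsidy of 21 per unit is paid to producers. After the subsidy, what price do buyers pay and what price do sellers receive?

Buyers pay 44; sellers receive 65

Pre-subsidy: 213.6 - 0.4P = -324 + 8P gives P* = 64, x* = 188.
With the subsidy, sellers receive Ps = Pb + 21 for each unit, where Pb is the price buyers pay.
Supply in terms of Pb becomes xs = -324 + 8(Pb + 21) = -156 + 8Pb. Setting this equal to demand: 213.6 - 0.4Pb = -156 + 8Pb, so Pb = 44.
Sellers receive Ps = 44 + 21 = 65; x' = 213.6 − 0.4·44 = 196.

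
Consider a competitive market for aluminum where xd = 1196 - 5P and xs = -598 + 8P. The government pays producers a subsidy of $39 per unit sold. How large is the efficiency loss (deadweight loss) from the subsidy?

Pre-subsidy: 1196 - 5P = -598 + 8P gives P* = 138, x* = 506.
With the subsidy, sellers receive Ps = Pb + 39 for each unit, where Pb is the price buyers pay.
Supply in terms of Pb becomes xs = -598 + 8(Pb + 39) = -286 + 8Pb. Setting this equal to demand: 1196 - 5Pb = -286 + 8Pb, so Pb = 114.
Sellers receive Ps = 114 + 39 = 153; x' = 1196 − 5·114 = 626.
The subsidy expands output by 626 − 506 = 120 past the efficient level; on those units the gap between marginal cost and willingness to pay runs from 0 up to 39.
DWL = ½ × 39 × 120 = 2340.

Deadweight loss = $2340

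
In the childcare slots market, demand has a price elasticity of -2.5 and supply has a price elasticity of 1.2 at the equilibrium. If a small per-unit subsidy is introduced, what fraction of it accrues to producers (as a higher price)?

For a small subsidy around the equilibrium, the benefit split depends on the relative slopes, which at a point are proportional to the elasticities.
Buyer share = εs/(εs + |εd|) = 1.2/(1.2 + 2.5) = 12/37; seller share = |εd|/(εs + |εd|) = 25/37.
So producers capture 25/37 of the subsidy.

Producer share = 25/37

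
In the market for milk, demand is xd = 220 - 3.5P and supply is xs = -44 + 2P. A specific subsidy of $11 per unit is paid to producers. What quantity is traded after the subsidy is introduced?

x' = 66

Pre-subsidy: 220 - 3.5P = -44 + 2P gives P* = 48, x* = 52.
With the subsidy, sellers receive Ps = Pb + 11 for each unit, where Pb is the price buyers pay.
Supply in terms of Pb becomes xs = -44 + 2(Pb + 11) = -22 + 2Pb. Setting this equal to demand: 220 - 3.5Pb = -22 + 2Pb, so Pb = 44.
Sellers receive Ps = 44 + 11 = 55; x' = 220 − 3.5·44 = 66.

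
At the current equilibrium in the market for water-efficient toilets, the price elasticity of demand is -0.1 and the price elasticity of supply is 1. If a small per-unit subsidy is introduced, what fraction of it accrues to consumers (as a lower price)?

For a small subsidy around the equilibrium, the benefit split depends on the relative slopes, which at a point are proportional to the elasticities.
Buyer share = εs/(εs + |εd|) = 1/(1 + 0.1) = 10/11; seller share = |εd|/(εs + |εd|) = 1/11.

Consumer share = 10/11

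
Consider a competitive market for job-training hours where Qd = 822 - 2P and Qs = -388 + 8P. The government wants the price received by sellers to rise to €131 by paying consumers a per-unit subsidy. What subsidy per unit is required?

Required subsidy s = €50 per unit

At a seller price of 131, quantity supplied is -388 + 8·131 = 660.
Buyers absorb 660 only when they pay Pb with 822 − 2·Pb = 660, i.e. Pb = 81.
s = Ps − Pb = 131 − 81 = 50.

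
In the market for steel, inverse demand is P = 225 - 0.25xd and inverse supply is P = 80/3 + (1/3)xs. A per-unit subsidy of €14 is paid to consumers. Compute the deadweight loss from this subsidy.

Deadweight loss = €168

Pre-subsidy: 225 - 0.25x = 80/3 + (1/3)x gives x* = 340 and P* = 140.
With the rebate, buyers effectively pay Pb = Ps − 14, where Ps is the price sellers receive.
On the curves, Pb = 225 - 0.25x and Ps = 80/3 + (1/3)x; the wedge Ps − Pb = 14 gives 80/3 + (1/3)x − (225 - 0.25x) = 14, so x' = 364.
Then Pb = 225 − 0.25·364 = 134 and Ps = 80/3 + (1/3)·364 = 148.
The subsidy expands output by 364 − 340 = 24 past the efficient level; on those units the gap between marginal cost and willingness to pay runs from 0 up to 14.
DWL = ½ × 14 × 24 = 168.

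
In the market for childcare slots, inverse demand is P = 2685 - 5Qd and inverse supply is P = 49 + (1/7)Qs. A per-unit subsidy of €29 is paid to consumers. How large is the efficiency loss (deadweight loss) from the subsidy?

Pre-subsidy: 2685 - 5Q = 49 + (1/7)Q gives Q* = 4613/9 and P* = 1100/9.
With the rebate, buyers effectively pay Pb = Ps − 29, where Ps is the price sellers receive.
On the curves, Pb = 2685 - 5Q and Ps = 49 + (1/7)Q; the wedge Ps − Pb = 29 gives 49 + (1/7)Q − (2685 - 5Q) = 29, so Q' = 18655/36.
Then Pb = 2685 − 5·(18655/36) = 3385/36 and Ps = 49 + (1/7)·(18655/36) = 4429/36.
The subsidy expands output by 18655/36 − 4613/9 = 203/36 past the efficient level; on those units the gap between marginal cost and willingness to pay runs from 0 up to 29.
DWL = ½ × 29 × 203/36 = 5887/72.

Deadweight loss = 5887/72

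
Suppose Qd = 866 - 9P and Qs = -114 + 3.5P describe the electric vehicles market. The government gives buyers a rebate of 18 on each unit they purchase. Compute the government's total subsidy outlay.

Government cost = 3703.68

Pre-subsidy: 866 - 9P = -114 + 3.5P gives P* = 78.4, Q* = 160.4.
With the rebate, buyers effectively pay Pb = Ps − 18, where Ps is the price sellers receive.
Demand in terms of Ps becomes Qd = 866 − 9(Ps − 18) = 1028 - 9Ps. Setting this equal to supply: 1028 - 9Ps = -114 + 3.5Ps, so Ps = 91.36.
Buyers pay Pb = 91.36 − 18 = 73.36; Q' = -114 + 3.5·91.36 = 205.76.
Government outlay = subsidy × quantity = 18 × 205.76 = 3703.68.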